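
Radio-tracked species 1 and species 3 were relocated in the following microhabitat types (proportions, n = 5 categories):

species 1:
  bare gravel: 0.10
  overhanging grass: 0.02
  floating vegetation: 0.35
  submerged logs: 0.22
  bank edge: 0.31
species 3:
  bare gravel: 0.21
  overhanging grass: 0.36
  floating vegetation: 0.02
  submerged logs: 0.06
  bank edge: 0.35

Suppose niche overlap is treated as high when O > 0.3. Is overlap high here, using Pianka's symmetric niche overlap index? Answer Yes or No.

Σ p₁ᵢp₂ᵢ = 0.0210 + 0.0072 + 0.0070 + 0.0132 + 0.1085 = 0.1569
Σp_1ᵢ² = 0.10² + 0.02² + 0.35² + 0.22² + 0.31² = 0.0100 + 0.0004 + 0.1225 + 0.0484 + 0.0961 = 0.2774
Σp_2ᵢ² = 0.21² + 0.36² + 0.02² + 0.06² + 0.35² = 0.0441 + 0.1296 + 0.0004 + 0.0036 + 0.1225 = 0.3002
O = 0.1569 / √(0.2774 × 0.3002) = 0.1569 / 0.28857 = 0.5437
O = 0.5437 > 0.3 → Yes.

Yes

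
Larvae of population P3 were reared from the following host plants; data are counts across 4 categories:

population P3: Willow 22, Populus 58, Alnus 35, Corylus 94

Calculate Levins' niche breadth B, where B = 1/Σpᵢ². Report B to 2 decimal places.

3.14

Proportions for population P3 (n=209): 22/209=0.1053, 58/209=0.2775, 35/209=0.1675, 94/209=0.4498
Σpᵢ² = 0.1053² + 0.2775² + 0.1675² + 0.4498² = 0.011088 + 0.077006 + 0.028056 + 0.202320 = 0.318470
B = 1 / 0.318470 = 3.1400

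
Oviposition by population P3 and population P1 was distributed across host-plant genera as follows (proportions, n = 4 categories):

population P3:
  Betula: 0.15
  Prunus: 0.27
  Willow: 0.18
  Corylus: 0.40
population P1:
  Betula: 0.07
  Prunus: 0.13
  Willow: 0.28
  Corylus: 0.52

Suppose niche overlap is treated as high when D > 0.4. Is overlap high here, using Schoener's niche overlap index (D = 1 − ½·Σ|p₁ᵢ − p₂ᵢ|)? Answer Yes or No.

Yes

Σ|p₁ᵢ − p₂ᵢ| = 0.08 + 0.14 + 0.10 + 0.12 = 0.44
D = 1 − ½ × 0.44 = 1 − 0.220 = 0.7800
D = 0.7800 > 0.4 → Yes.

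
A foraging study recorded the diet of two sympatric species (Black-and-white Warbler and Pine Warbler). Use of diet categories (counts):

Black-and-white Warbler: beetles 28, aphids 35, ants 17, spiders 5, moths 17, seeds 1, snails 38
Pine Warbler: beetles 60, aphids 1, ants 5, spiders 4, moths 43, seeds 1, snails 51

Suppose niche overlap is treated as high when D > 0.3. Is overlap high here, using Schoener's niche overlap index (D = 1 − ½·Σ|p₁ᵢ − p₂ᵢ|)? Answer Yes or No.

Proportions for Black-and-white Warbler (n=141): 28/141=0.1986, 35/141=0.2482, 17/141=0.1206, 5/141=0.0355, 17/141=0.1206, 1/141=0.0071, 38/141=0.2695
Proportions for Pine Warbler (n=165): 60/165=0.3636, 1/165=0.0061, 5/165=0.0303, 4/165=0.0242, 43/165=0.2606, 1/165=0.0061, 51/165=0.3091
Σ|p₁ᵢ − p₂ᵢ| = 0.1650 + 0.2421 + 0.0903 + 0.0113 + 0.1400 + 0.0010 + 0.0396 = 0.6893
D = 1 − ½ × 0.6893 = 1 − 0.34465 = 0.65535
D = 0.65535 > 0.3 → Yes.

Yes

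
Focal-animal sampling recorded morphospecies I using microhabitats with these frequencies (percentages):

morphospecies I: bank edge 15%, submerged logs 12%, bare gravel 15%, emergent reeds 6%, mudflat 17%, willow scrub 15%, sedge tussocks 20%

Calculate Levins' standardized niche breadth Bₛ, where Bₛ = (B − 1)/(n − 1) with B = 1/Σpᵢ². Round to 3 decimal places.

Convert percentages to proportions (divide by 100).
Σpᵢ² = 0.15² + 0.12² + 0.15² + 0.06² + 0.17² + 0.15² + 0.20² = 0.0225 + 0.0144 + 0.0225 + 0.0036 + 0.0289 + 0.0225 + 0.0400 = 0.1544
B = 1 / 0.1544 = 6.47668
Bₛ = (B − 1)/(n − 1) = (6.47668 − 1)/(7 − 1) = 5.47668/6 = 0.91278

0.913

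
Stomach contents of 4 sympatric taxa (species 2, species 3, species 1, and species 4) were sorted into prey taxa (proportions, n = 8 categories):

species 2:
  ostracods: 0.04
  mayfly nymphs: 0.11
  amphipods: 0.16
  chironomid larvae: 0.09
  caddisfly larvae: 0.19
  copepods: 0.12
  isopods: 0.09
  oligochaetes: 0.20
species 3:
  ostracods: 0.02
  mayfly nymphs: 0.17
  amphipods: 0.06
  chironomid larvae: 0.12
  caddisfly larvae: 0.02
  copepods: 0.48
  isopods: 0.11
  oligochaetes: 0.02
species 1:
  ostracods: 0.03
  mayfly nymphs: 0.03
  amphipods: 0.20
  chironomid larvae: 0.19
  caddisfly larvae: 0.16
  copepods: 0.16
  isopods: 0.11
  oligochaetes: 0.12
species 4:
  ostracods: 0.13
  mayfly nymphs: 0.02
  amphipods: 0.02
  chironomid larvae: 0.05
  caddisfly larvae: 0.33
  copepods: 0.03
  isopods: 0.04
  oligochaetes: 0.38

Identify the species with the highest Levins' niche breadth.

Σp_2ᵢ² = 0.04² + 0.11² + 0.16² + 0.09² + 0.19² + 0.12² + 0.09² + 0.20² = 0.0016 + 0.0121 + 0.0256 + 0.0081 + 0.0361 + 0.0144 + 0.0081 + 0.0400 = 0.1460
B_2 = 1 / 0.1460 = 6.8493
Σp_3ᵢ² = 0.02² + 0.17² + 0.06² + 0.12² + 0.02² + 0.48² + 0.11² + 0.02² = 0.0004 + 0.0289 + 0.0036 + 0.0144 + 0.0004 + 0.2304 + 0.0121 + 0.0004 = 0.2906
B_3 = 1 / 0.2906 = 3.4412
Σp_1ᵢ² = 0.03² + 0.03² + 0.20² + 0.19² + 0.16² + 0.16² + 0.11² + 0.12² = 0.0009 + 0.0009 + 0.0400 + 0.0361 + 0.0256 + 0.0256 + 0.0121 + 0.0144 = 0.1556
B_1 = 1 / 0.1556 = 6.4267
Σp_4ᵢ² = 0.13² + 0.02² + 0.02² + 0.05² + 0.33² + 0.03² + 0.04² + 0.38² = 0.0169 + 0.0004 + 0.0004 + 0.0025 + 0.1089 + 0.0009 + 0.0016 + 0.1444 = 0.2760
B_4 = 1 / 0.2760 = 3.6232
Highest B → broadest niche (most generalist): species 2 (B = 6.85).

species 2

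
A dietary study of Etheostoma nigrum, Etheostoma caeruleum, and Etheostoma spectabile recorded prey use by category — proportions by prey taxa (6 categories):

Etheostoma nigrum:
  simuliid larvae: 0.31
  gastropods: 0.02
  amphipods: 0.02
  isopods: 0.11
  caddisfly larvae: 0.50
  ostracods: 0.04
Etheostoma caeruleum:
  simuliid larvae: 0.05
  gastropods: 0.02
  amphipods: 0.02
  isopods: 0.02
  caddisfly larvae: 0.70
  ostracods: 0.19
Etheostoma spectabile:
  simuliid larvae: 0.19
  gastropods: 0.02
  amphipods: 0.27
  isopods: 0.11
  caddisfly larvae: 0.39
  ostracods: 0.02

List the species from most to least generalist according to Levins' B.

Etheostoma spectabile > Etheostoma nigrum > Etheostoma caeruleum

Σp_nigrᵢ² = 0.31² + 0.02² + 0.02² + 0.11² + 0.50² + 0.04² = 0.0961 + 0.0004 + 0.0004 + 0.0121 + 0.2500 + 0.0016 = 0.3606
B_nigr = 1 / 0.3606 = 2.7732
Σp_caerᵢ² = 0.05² + 0.02² + 0.02² + 0.02² + 0.70² + 0.19² = 0.0025 + 0.0004 + 0.0004 + 0.0004 + 0.4900 + 0.0361 = 0.5298
B_caer = 1 / 0.5298 = 1.8875
Σp_specᵢ² = 0.19² + 0.02² + 0.27² + 0.11² + 0.39² + 0.02² = 0.0361 + 0.0004 + 0.0729 + 0.0121 + 0.1521 + 0.0004 = 0.2740
B_spec = 1 / 0.2740 = 3.6496
Ranking by B (broadest → narrowest): Etheostoma spectabile (3.65) > Etheostoma nigrum (2.77) > Etheostoma caeruleum (1.89)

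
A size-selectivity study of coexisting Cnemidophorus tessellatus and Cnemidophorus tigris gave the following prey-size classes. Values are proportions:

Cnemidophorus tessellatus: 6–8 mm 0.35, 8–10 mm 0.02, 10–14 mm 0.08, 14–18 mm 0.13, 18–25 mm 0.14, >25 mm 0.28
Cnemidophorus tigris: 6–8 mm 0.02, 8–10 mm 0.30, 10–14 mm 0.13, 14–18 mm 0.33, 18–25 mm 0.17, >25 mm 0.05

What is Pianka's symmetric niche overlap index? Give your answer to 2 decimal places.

Σ p₁ᵢp₂ᵢ = 0.0070 + 0.0060 + 0.0104 + 0.0429 + 0.0238 + 0.0140 = 0.1041
Σp_1ᵢ² = 0.35² + 0.02² + 0.08² + 0.13² + 0.14² + 0.28² = 0.1225 + 0.0004 + 0.0064 + 0.0169 + 0.0196 + 0.0784 = 0.2442
Σp_2ᵢ² = 0.02² + 0.30² + 0.13² + 0.33² + 0.17² + 0.05² = 0.0004 + 0.0900 + 0.0169 + 0.1089 + 0.0289 + 0.0025 = 0.2476
O = 0.1041 / √(0.2442 × 0.2476) = 0.1041 / 0.24589 = 0.4234

0.42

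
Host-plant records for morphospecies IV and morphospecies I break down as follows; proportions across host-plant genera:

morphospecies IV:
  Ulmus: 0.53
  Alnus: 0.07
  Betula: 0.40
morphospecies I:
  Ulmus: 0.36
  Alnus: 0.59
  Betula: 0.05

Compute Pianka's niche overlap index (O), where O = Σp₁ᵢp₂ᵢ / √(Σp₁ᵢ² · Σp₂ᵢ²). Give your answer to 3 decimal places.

0.545

Σ p₁ᵢp₂ᵢ = 0.1908 + 0.0413 + 0.0200 = 0.2521
Σp_1ᵢ² = 0.53² + 0.07² + 0.40² = 0.2809 + 0.0049 + 0.1600 = 0.4458
Σp_2ᵢ² = 0.36² + 0.59² + 0.05² = 0.1296 + 0.3481 + 0.0025 = 0.4802
O = 0.2521 / √(0.4458 × 0.4802) = 0.2521 / 0.462680 = 0.54487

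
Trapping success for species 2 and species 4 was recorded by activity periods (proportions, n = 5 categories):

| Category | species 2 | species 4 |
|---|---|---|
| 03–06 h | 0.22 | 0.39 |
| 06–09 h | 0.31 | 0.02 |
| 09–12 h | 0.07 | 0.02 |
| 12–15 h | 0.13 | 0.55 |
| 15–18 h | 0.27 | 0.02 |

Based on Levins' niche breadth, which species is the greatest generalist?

Σp_2ᵢ² = 0.22² + 0.31² + 0.07² + 0.13² + 0.27² = 0.0484 + 0.0961 + 0.0049 + 0.0169 + 0.0729 = 0.2392
B_2 = 1 / 0.2392 = 4.1806
Σp_4ᵢ² = 0.39² + 0.02² + 0.02² + 0.55² + 0.02² = 0.1521 + 0.0004 + 0.0004 + 0.3025 + 0.0004 = 0.4558
B_4 = 1 / 0.4558 = 2.1939
Highest B → broadest niche (most generalist): species 2 (B = 4.18).

species 2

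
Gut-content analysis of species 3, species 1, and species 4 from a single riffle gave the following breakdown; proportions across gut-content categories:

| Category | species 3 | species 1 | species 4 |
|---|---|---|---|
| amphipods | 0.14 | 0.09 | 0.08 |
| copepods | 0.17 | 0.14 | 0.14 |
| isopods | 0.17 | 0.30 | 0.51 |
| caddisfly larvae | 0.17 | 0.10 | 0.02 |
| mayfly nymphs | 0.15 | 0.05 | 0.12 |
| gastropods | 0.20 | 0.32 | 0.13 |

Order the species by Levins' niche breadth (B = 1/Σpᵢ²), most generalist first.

species 3 > species 1 > species 4

Σp_3ᵢ² = 0.14² + 0.17² + 0.17² + 0.17² + 0.15² + 0.20² = 0.0196 + 0.0289 + 0.0289 + 0.0289 + 0.0225 + 0.0400 = 0.1688
B_3 = 1 / 0.1688 = 5.9242
Σp_1ᵢ² = 0.09² + 0.14² + 0.30² + 0.10² + 0.05² + 0.32² = 0.0081 + 0.0196 + 0.0900 + 0.0100 + 0.0025 + 0.1024 = 0.2326
B_1 = 1 / 0.2326 = 4.2992
Σp_4ᵢ² = 0.08² + 0.14² + 0.51² + 0.02² + 0.12² + 0.13² = 0.0064 + 0.0196 + 0.2601 + 0.0004 + 0.0144 + 0.0169 = 0.3178
B_4 = 1 / 0.3178 = 3.1466
Ranking by B (broadest → narrowest): species 3 (5.92) > species 1 (4.30) > species 4 (3.15)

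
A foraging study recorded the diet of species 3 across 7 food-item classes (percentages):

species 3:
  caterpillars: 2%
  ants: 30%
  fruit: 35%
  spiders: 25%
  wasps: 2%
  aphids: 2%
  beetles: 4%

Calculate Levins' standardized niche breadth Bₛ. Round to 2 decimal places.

Convert percentages to proportions (divide by 100).
Σpᵢ² = 0.02² + 0.30² + 0.35² + 0.25² + 0.02² + 0.02² + 0.04² = 0.0004 + 0.0900 + 0.1225 + 0.0625 + 0.0004 + 0.0004 + 0.0016 = 0.2778
B = 1 / 0.2778 = 3.5997
Bₛ = (B − 1)/(n − 1) = (3.5997 − 1)/(7 − 1) = 2.5997/6 = 0.4333

0.43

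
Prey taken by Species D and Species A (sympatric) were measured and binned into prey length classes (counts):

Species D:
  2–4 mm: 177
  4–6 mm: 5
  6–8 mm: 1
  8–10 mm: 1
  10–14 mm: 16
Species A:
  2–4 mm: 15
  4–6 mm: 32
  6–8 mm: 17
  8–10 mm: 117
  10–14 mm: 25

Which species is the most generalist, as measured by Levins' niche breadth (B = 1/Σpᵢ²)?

Species A

Proportions for Species D (n=200): 177/200=0.8850, 5/200=0.0250, 1/200=0.0050, 1/200=0.0050, 16/200=0.0800
Proportions for Species A (n=206): 15/206=0.0728, 32/206=0.1553, 17/206=0.0825, 117/206=0.5680, 25/206=0.1214
Σp_Dᵢ² = 0.8850² + 0.0250² + 0.0050² + 0.0050² + 0.0800² = 0.783225 + 0.000625 + 0.000025 + 0.000025 + 0.006400 = 0.790300
B_D = 1 / 0.790300 = 1.2653
Σp_Aᵢ² = 0.0728² + 0.1553² + 0.0825² + 0.5680² + 0.1214² = 0.005300 + 0.024118 + 0.006806 + 0.322624 + 0.014738 = 0.373586
B_A = 1 / 0.373586 = 2.6768
Highest B → broadest niche (most generalist): Species A (B = 2.68).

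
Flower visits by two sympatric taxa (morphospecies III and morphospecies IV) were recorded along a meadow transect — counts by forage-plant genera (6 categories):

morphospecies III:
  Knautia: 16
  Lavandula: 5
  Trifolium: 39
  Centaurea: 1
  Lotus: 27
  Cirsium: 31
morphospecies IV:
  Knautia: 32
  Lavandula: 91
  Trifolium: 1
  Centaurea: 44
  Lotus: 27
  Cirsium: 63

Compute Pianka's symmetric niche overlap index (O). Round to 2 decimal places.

Proportions for morphospecies III (n=119): 16/119=0.1345, 5/119=0.0420, 39/119=0.3277, 1/119=0.0084, 27/119=0.2269, 31/119=0.2605
Proportions for morphospecies IV (n=258): 32/258=0.1240, 91/258=0.3527, 1/258=0.0039, 44/258=0.1705, 27/258=0.1047, 63/258=0.2442
Σ p₁ᵢp₂ᵢ = 0.016678 + 0.014813 + 0.001278 + 0.001432 + 0.023756 + 0.063614 = 0.121571
Σp_1ᵢ² = 0.1345² + 0.0420² + 0.3277² + 0.0084² + 0.2269² + 0.2605² = 0.018090 + 0.001764 + 0.107387 + 0.000071 + 0.051484 + 0.067860 = 0.246656
Σp_2ᵢ² = 0.1240² + 0.3527² + 0.0039² + 0.1705² + 0.1047² + 0.2442² = 0.015376 + 0.124397 + 0.000015 + 0.029070 + 0.010962 + 0.059634 = 0.239454
O = 0.121571 / √(0.246656 × 0.239454) = 0.121571 / 0.2430283 = 0.5002

0.50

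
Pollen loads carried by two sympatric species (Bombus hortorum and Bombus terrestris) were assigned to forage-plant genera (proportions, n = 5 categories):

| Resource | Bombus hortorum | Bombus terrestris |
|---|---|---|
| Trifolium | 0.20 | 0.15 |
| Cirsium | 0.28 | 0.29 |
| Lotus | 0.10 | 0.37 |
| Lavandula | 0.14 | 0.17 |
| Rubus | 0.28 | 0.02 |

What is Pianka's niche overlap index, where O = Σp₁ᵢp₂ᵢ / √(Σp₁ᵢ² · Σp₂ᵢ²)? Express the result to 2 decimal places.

Σ p₁ᵢp₂ᵢ = 0.0300 + 0.0812 + 0.0370 + 0.0238 + 0.0056 = 0.1776
Σp_1ᵢ² = 0.20² + 0.28² + 0.10² + 0.14² + 0.28² = 0.0400 + 0.0784 + 0.0100 + 0.0196 + 0.0784 = 0.2264
Σp_2ᵢ² = 0.15² + 0.29² + 0.37² + 0.17² + 0.02² = 0.0225 + 0.0841 + 0.1369 + 0.0289 + 0.0004 = 0.2728
O = 0.1776 / √(0.2264 × 0.2728) = 0.1776 / 0.24852 = 0.7146

0.71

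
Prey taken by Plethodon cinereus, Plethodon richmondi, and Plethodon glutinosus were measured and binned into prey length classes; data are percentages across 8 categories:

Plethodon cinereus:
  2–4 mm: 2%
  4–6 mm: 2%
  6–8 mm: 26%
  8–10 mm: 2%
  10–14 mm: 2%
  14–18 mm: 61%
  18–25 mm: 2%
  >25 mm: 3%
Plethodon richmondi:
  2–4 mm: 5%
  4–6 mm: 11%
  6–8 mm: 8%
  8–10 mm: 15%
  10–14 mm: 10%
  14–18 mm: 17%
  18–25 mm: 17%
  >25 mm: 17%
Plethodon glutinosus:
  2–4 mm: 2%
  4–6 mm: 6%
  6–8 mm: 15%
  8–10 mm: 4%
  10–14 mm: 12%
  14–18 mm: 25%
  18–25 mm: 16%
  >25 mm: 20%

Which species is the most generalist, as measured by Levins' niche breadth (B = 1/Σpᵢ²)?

Plethodon richmondi

Convert percentages to proportions (divide by 100).
Σp_cineᵢ² = 0.02² + 0.02² + 0.26² + 0.02² + 0.02² + 0.61² + 0.02² + 0.03² = 0.0004 + 0.0004 + 0.0676 + 0.0004 + 0.0004 + 0.3721 + 0.0004 + 0.0009 = 0.4426
B_cine = 1 / 0.4426 = 2.2594
Σp_richᵢ² = 0.05² + 0.11² + 0.08² + 0.15² + 0.10² + 0.17² + 0.17² + 0.17² = 0.0025 + 0.0121 + 0.0064 + 0.0225 + 0.0100 + 0.0289 + 0.0289 + 0.0289 = 0.1402
B_rich = 1 / 0.1402 = 7.1327
Σp_glutᵢ² = 0.02² + 0.06² + 0.15² + 0.04² + 0.12² + 0.25² + 0.16² + 0.20² = 0.0004 + 0.0036 + 0.0225 + 0.0016 + 0.0144 + 0.0625 + 0.0256 + 0.0400 = 0.1706
B_glut = 1 / 0.1706 = 5.8617
Highest B → broadest niche (most generalist): Plethodon richmondi (B = 7.13).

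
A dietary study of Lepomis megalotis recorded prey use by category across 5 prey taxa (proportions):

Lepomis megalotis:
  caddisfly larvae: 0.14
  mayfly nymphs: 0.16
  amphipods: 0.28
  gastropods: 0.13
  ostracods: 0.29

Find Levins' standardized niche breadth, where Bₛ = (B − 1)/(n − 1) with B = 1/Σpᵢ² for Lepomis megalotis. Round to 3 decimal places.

Σpᵢ² = 0.14² + 0.16² + 0.28² + 0.13² + 0.29² = 0.0196 + 0.0256 + 0.0784 + 0.0169 + 0.0841 = 0.2246
B = 1 / 0.2246 = 4.45236
Bₛ = (B − 1)/(n − 1) = (4.45236 − 1)/(5 − 1) = 3.45236/4 = 0.86309

0.863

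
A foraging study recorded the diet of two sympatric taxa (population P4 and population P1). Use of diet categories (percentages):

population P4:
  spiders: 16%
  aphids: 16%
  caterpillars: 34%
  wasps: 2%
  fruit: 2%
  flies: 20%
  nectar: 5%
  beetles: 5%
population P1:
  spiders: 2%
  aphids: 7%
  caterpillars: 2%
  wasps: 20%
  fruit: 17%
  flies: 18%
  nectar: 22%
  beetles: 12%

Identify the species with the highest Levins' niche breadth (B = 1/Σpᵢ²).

Convert percentages to proportions (divide by 100).
Σp_P4ᵢ² = 0.16² + 0.16² + 0.34² + 0.02² + 0.02² + 0.20² + 0.05² + 0.05² = 0.0256 + 0.0256 + 0.1156 + 0.0004 + 0.0004 + 0.0400 + 0.0025 + 0.0025 = 0.2126
B_P4 = 1 / 0.2126 = 4.7037
Σp_P1ᵢ² = 0.02² + 0.07² + 0.02² + 0.20² + 0.17² + 0.18² + 0.22² + 0.12² = 0.0004 + 0.0049 + 0.0004 + 0.0400 + 0.0289 + 0.0324 + 0.0484 + 0.0144 = 0.1698
B_P1 = 1 / 0.1698 = 5.8893
Highest B → broadest niche (most generalist): population P1 (B = 5.89).

population P1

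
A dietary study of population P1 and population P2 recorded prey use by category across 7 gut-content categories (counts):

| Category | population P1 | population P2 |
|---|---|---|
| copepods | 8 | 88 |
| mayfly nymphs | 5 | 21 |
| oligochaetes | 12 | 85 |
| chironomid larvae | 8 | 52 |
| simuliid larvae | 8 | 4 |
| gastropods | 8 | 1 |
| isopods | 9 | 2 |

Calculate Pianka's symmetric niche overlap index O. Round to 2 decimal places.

0.76

Proportions for population P1 (n=58): 8/58=0.1379, 5/58=0.0862, 12/58=0.2069, 8/58=0.1379, 8/58=0.1379, 8/58=0.1379, 9/58=0.1552
Proportions for population P2 (n=253): 88/253=0.3478, 21/253=0.0830, 85/253=0.3360, 52/253=0.2055, 4/253=0.0158, 1/253=0.0040, 2/253=0.0079
Σ p₁ᵢp₂ᵢ = 0.047962 + 0.007155 + 0.069518 + 0.028338 + 0.002179 + 0.000552 + 0.001226 = 0.156930
Σp_1ᵢ² = 0.1379² + 0.0862² + 0.2069² + 0.1379² + 0.1379² + 0.1379² + 0.1552² = 0.019016 + 0.007430 + 0.042808 + 0.019016 + 0.019016 + 0.019016 + 0.024087 = 0.150389
Σp_2ᵢ² = 0.3478² + 0.0830² + 0.3360² + 0.2055² + 0.0158² + 0.0040² + 0.0079² = 0.120965 + 0.006889 + 0.112896 + 0.042230 + 0.000250 + 0.000016 + 0.000062 = 0.283308
O = 0.156930 / √(0.150389 × 0.283308) = 0.156930 / 0.2064132 = 0.7603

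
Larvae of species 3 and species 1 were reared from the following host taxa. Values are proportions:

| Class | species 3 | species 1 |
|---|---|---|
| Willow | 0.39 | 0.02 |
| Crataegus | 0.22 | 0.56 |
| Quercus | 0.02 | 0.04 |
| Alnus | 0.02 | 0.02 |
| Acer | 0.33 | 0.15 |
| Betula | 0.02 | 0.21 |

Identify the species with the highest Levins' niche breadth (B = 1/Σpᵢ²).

Σp_3ᵢ² = 0.39² + 0.22² + 0.02² + 0.02² + 0.33² + 0.02² = 0.1521 + 0.0484 + 0.0004 + 0.0004 + 0.1089 + 0.0004 = 0.3106
B_3 = 1 / 0.3106 = 3.2196
Σp_1ᵢ² = 0.02² + 0.56² + 0.04² + 0.02² + 0.15² + 0.21² = 0.0004 + 0.3136 + 0.0016 + 0.0004 + 0.0225 + 0.0441 = 0.3826
B_1 = 1 / 0.3826 = 2.6137
Highest B → broadest niche (most generalist): species 3 (B = 3.22).

species 3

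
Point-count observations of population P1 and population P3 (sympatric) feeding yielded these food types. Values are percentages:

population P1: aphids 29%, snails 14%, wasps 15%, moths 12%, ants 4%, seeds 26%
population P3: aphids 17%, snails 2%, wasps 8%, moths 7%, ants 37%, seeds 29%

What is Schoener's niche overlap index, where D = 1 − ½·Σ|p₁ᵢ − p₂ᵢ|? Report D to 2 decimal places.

Convert percentages to proportions (divide by 100).
Σ|p₁ᵢ − p₂ᵢ| = 0.12 + 0.12 + 0.07 + 0.05 + 0.33 + 0.03 = 0.72
D = 1 − ½ × 0.72 = 1 − 0.360 = 0.6400

0.64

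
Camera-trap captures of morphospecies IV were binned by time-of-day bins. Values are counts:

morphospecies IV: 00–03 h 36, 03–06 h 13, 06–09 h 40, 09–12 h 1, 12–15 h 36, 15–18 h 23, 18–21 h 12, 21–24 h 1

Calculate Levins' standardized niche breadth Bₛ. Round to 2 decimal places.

0.60

Proportions for morphospecies IV (n=162): 36/162=0.2222, 13/162=0.0802, 40/162=0.2469, 1/162=0.0062, 36/162=0.2222, 23/162=0.1420, 12/162=0.0741, 1/162=0.0062
Σpᵢ² = 0.2222² + 0.0802² + 0.2469² + 0.0062² + 0.2222² + 0.1420² + 0.0741² + 0.0062² = 0.049373 + 0.006432 + 0.060960 + 0.000038 + 0.049373 + 0.020164 + 0.005491 + 0.000038 = 0.191869
B = 1 / 0.191869 = 5.2119
Bₛ = (B − 1)/(n − 1) = (5.2119 − 1)/(8 − 1) = 4.2119/7 = 0.6017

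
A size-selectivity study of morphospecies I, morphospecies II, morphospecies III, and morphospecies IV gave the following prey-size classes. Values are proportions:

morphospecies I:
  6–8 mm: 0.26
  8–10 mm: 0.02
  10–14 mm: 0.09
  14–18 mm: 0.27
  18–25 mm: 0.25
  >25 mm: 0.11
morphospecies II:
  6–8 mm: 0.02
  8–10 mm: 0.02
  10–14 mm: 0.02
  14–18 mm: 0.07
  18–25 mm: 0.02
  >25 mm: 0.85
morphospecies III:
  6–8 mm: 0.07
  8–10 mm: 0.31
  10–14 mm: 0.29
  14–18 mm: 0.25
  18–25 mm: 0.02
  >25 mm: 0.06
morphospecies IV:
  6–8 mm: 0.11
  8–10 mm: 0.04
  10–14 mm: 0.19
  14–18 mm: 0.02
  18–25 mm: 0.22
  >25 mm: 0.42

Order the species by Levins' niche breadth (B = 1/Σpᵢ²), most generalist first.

Σp_Iᵢ² = 0.26² + 0.02² + 0.09² + 0.27² + 0.25² + 0.11² = 0.0676 + 0.0004 + 0.0081 + 0.0729 + 0.0625 + 0.0121 = 0.2236
B_I = 1 / 0.2236 = 4.4723
Σp_IIᵢ² = 0.02² + 0.02² + 0.02² + 0.07² + 0.02² + 0.85² = 0.0004 + 0.0004 + 0.0004 + 0.0049 + 0.0004 + 0.7225 = 0.7290
B_II = 1 / 0.7290 = 1.3717
Σp_IIIᵢ² = 0.07² + 0.31² + 0.29² + 0.25² + 0.02² + 0.06² = 0.0049 + 0.0961 + 0.0841 + 0.0625 + 0.0004 + 0.0036 = 0.2516
B_III = 1 / 0.2516 = 3.9746
Σp_IVᵢ² = 0.11² + 0.04² + 0.19² + 0.02² + 0.22² + 0.42² = 0.0121 + 0.0016 + 0.0361 + 0.0004 + 0.0484 + 0.1764 = 0.2750
B_IV = 1 / 0.2750 = 3.6364
Ranking by B (broadest → narrowest): morphospecies I (4.47) > morphospecies III (3.97) > morphospecies IV (3.64) > morphospecies II (1.37)

morphospecies I > morphospecies III > morphospecies IV > morphospecies II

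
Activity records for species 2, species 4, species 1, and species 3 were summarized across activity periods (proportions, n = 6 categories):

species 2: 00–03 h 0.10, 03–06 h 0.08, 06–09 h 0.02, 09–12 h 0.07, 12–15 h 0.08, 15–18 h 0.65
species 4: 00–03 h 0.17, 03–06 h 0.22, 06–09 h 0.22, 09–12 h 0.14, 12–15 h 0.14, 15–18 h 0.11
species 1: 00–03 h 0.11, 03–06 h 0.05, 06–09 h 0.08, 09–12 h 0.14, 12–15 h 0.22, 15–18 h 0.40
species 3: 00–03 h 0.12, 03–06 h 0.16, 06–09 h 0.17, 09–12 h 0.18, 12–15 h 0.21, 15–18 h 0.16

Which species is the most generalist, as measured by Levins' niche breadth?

Σp_2ᵢ² = 0.10² + 0.08² + 0.02² + 0.07² + 0.08² + 0.65² = 0.0100 + 0.0064 + 0.0004 + 0.0049 + 0.0064 + 0.4225 = 0.4506
B_2 = 1 / 0.4506 = 2.2193
Σp_4ᵢ² = 0.17² + 0.22² + 0.22² + 0.14² + 0.14² + 0.11² = 0.0289 + 0.0484 + 0.0484 + 0.0196 + 0.0196 + 0.0121 = 0.1770
B_4 = 1 / 0.1770 = 5.6497
Σp_1ᵢ² = 0.11² + 0.05² + 0.08² + 0.14² + 0.22² + 0.40² = 0.0121 + 0.0025 + 0.0064 + 0.0196 + 0.0484 + 0.1600 = 0.2490
B_1 = 1 / 0.2490 = 4.0161
Σp_3ᵢ² = 0.12² + 0.16² + 0.17² + 0.18² + 0.21² + 0.16² = 0.0144 + 0.0256 + 0.0289 + 0.0324 + 0.0441 + 0.0256 = 0.1710
B_3 = 1 / 0.1710 = 5.8480
Highest B → broadest niche (most generalist): species 3 (B = 5.85).

species 3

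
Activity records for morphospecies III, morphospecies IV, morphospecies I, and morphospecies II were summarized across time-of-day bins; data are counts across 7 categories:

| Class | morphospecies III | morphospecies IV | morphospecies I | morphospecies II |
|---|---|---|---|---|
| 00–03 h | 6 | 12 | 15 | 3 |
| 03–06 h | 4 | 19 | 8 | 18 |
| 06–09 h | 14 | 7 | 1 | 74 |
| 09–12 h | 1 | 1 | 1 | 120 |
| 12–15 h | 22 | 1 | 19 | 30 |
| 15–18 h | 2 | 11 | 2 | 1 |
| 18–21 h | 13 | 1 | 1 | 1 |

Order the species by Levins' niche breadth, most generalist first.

Proportions for morphospecies III (n=62): 6/62=0.0968, 4/62=0.0645, 14/62=0.2258, 1/62=0.0161, 22/62=0.3548, 2/62=0.0323, 13/62=0.2097
Proportions for morphospecies IV (n=52): 12/52=0.2308, 19/52=0.3654, 7/52=0.1346, 1/52=0.0192, 1/52=0.0192, 11/52=0.2115, 1/52=0.0192
Proportions for morphospecies I (n=47): 15/47=0.3191, 8/47=0.1702, 1/47=0.0213, 1/47=0.0213, 19/47=0.4043, 2/47=0.0426, 1/47=0.0213
Proportions for morphospecies II (n=247): 3/247=0.0121, 18/247=0.0729, 74/247=0.2996, 120/247=0.4858, 30/247=0.1215, 1/247=0.0040, 1/247=0.0040
Σp_IIIᵢ² = 0.0968² + 0.0645² + 0.2258² + 0.0161² + 0.3548² + 0.0323² + 0.2097² = 0.009370 + 0.004160 + 0.050986 + 0.000259 + 0.125883 + 0.001043 + 0.043974 = 0.235675
B_III = 1 / 0.235675 = 4.2431
Σp_IVᵢ² = 0.2308² + 0.3654² + 0.1346² + 0.0192² + 0.0192² + 0.2115² + 0.0192² = 0.053269 + 0.133517 + 0.018117 + 0.000369 + 0.000369 + 0.044732 + 0.000369 = 0.250742
B_IV = 1 / 0.250742 = 3.9882
Σp_Iᵢ² = 0.3191² + 0.1702² + 0.0213² + 0.0213² + 0.4043² + 0.0426² + 0.0213² = 0.101825 + 0.028968 + 0.000454 + 0.000454 + 0.163458 + 0.001815 + 0.000454 = 0.297428
B_I = 1 / 0.297428 = 3.3622
Σp_IIᵢ² = 0.0121² + 0.0729² + 0.2996² + 0.4858² + 0.1215² + 0.0040² + 0.0040² = 0.000146 + 0.005314 + 0.089760 + 0.236002 + 0.014762 + 0.000016 + 0.000016 = 0.346016
B_II = 1 / 0.346016 = 2.8900
Ranking by B (broadest → narrowest): morphospecies III (4.24) > morphospecies IV (3.99) > morphospecies I (3.36) > morphospecies II (2.89)

morphospecies III > morphospecies IV > morphospecies I > morphospecies II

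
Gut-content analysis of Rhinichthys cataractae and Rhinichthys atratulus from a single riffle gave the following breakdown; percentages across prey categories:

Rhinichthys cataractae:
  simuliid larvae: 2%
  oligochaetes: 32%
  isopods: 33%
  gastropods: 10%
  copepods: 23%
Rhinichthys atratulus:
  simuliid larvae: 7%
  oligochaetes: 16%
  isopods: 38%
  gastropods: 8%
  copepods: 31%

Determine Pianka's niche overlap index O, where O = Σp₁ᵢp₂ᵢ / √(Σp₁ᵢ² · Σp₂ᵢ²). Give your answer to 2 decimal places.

Convert percentages to proportions (divide by 100).
Σ p₁ᵢp₂ᵢ = 0.0014 + 0.0512 + 0.1254 + 0.0080 + 0.0713 = 0.2573
Σp_1ᵢ² = 0.02² + 0.32² + 0.33² + 0.10² + 0.23² = 0.0004 + 0.1024 + 0.1089 + 0.0100 + 0.0529 = 0.2746
Σp_2ᵢ² = 0.07² + 0.16² + 0.38² + 0.08² + 0.31² = 0.0049 + 0.0256 + 0.1444 + 0.0064 + 0.0961 = 0.2774
O = 0.2573 / √(0.2746 × 0.2774) = 0.2573 / 0.27600 = 0.9322

0.93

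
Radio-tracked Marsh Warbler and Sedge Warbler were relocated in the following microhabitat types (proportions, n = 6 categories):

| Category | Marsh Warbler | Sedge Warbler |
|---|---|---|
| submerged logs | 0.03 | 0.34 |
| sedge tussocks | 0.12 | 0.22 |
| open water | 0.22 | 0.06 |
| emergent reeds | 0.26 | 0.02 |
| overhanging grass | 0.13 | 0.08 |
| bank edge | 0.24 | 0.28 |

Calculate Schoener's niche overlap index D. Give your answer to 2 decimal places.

Σ|p₁ᵢ − p₂ᵢ| = 0.31 + 0.10 + 0.16 + 0.24 + 0.05 + 0.04 = 0.90
D = 1 − ½ × 0.90 = 1 − 0.450 = 0.5500

0.55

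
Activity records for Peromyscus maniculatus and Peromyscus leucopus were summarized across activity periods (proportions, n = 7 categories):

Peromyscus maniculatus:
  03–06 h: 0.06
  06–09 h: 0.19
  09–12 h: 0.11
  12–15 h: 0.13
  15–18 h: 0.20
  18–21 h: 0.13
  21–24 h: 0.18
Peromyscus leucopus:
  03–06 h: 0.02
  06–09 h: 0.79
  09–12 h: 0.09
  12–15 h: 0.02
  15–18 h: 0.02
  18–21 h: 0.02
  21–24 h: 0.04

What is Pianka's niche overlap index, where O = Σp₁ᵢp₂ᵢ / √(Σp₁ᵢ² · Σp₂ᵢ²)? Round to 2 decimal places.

Σ p₁ᵢp₂ᵢ = 0.0012 + 0.1501 + 0.0099 + 0.0026 + 0.0040 + 0.0026 + 0.0072 = 0.1776
Σp_1ᵢ² = 0.06² + 0.19² + 0.11² + 0.13² + 0.20² + 0.13² + 0.18² = 0.0036 + 0.0361 + 0.0121 + 0.0169 + 0.0400 + 0.0169 + 0.0324 = 0.1580
Σp_2ᵢ² = 0.02² + 0.79² + 0.09² + 0.02² + 0.02² + 0.02² + 0.04² = 0.0004 + 0.6241 + 0.0081 + 0.0004 + 0.0004 + 0.0004 + 0.0016 = 0.6354
O = 0.1776 / √(0.1580 × 0.6354) = 0.1776 / 0.31685 = 0.5605

0.56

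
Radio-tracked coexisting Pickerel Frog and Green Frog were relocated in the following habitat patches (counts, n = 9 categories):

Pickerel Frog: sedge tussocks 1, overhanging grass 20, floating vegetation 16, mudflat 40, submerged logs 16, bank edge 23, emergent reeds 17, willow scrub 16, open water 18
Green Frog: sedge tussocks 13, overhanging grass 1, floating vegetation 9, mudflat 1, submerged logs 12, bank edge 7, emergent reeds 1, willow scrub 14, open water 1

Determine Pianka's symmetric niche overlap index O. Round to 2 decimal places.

0.52

Proportions for Pickerel Frog (n=167): 1/167=0.0060, 20/167=0.1198, 16/167=0.0958, 40/167=0.2395, 16/167=0.0958, 23/167=0.1377, 17/167=0.1018, 16/167=0.0958, 18/167=0.1078
Proportions for Green Frog (n=59): 13/59=0.2203, 1/59=0.0169, 9/59=0.1525, 1/59=0.0169, 12/59=0.2034, 7/59=0.1186, 1/59=0.0169, 14/59=0.2373, 1/59=0.0169
Σ p₁ᵢp₂ᵢ = 0.001322 + 0.002025 + 0.014610 + 0.004048 + 0.019486 + 0.016331 + 0.001720 + 0.022733 + 0.001822 = 0.084097
Σp_1ᵢ² = 0.0060² + 0.1198² + 0.0958² + 0.2395² + 0.0958² + 0.1377² + 0.1018² + 0.0958² + 0.1078² = 0.000036 + 0.014352 + 0.009178 + 0.057360 + 0.009178 + 0.018961 + 0.010363 + 0.009178 + 0.011621 = 0.140227
Σp_2ᵢ² = 0.2203² + 0.0169² + 0.1525² + 0.0169² + 0.2034² + 0.1186² + 0.0169² + 0.2373² + 0.0169² = 0.048532 + 0.000286 + 0.023256 + 0.000286 + 0.041372 + 0.014066 + 0.000286 + 0.056311 + 0.000286 = 0.184681
O = 0.084097 / √(0.140227 × 0.184681) = 0.084097 / 0.1609263 = 0.5226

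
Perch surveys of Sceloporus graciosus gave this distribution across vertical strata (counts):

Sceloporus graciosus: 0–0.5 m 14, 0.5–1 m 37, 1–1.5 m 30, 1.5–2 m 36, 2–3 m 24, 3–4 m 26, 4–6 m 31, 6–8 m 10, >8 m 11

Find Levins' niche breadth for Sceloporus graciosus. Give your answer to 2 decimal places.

7.74

Proportions for Sceloporus graciosus (n=219): 14/219=0.0639, 37/219=0.1689, 30/219=0.1370, 36/219=0.1644, 24/219=0.1096, 26/219=0.1187, 31/219=0.1416, 10/219=0.0457, 11/219=0.0502
Σpᵢ² = 0.0639² + 0.1689² + 0.1370² + 0.1644² + 0.1096² + 0.1187² + 0.1416² + 0.0457² + 0.0502² = 0.004083 + 0.028527 + 0.018769 + 0.027027 + 0.012012 + 0.014090 + 0.020051 + 0.002088 + 0.002520 = 0.129167
B = 1 / 0.129167 = 7.7419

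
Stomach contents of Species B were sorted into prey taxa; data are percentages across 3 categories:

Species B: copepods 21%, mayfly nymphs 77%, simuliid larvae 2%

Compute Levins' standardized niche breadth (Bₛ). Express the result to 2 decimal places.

Convert percentages to proportions (divide by 100).
Σpᵢ² = 0.21² + 0.77² + 0.02² = 0.0441 + 0.5929 + 0.0004 = 0.6374
B = 1 / 0.6374 = 1.5689
Bₛ = (B − 1)/(n − 1) = (1.5689 − 1)/(3 − 1) = 0.5689/2 = 0.2845

0.28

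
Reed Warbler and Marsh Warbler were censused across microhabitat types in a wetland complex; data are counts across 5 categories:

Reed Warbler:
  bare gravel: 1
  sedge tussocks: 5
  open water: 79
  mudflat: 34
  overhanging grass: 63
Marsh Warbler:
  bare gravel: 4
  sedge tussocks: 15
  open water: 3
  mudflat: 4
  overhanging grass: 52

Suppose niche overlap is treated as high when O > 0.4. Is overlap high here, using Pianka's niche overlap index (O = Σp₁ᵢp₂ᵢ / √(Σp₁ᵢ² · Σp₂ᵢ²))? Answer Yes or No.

Yes

Proportions for Reed Warbler (n=182): 1/182=0.0055, 5/182=0.0275, 79/182=0.4341, 34/182=0.1868, 63/182=0.3462
Proportions for Marsh Warbler (n=78): 4/78=0.0513, 15/78=0.1923, 3/78=0.0385, 4/78=0.0513, 52/78=0.6667
Σ p₁ᵢp₂ᵢ = 0.000282 + 0.005288 + 0.016713 + 0.009583 + 0.230812 = 0.262678
Σp_1ᵢ² = 0.0055² + 0.0275² + 0.4341² + 0.1868² + 0.3462² = 0.000030 + 0.000756 + 0.188443 + 0.034894 + 0.119854 = 0.343977
Σp_2ᵢ² = 0.0513² + 0.1923² + 0.0385² + 0.0513² + 0.6667² = 0.002632 + 0.036979 + 0.001482 + 0.002632 + 0.444489 = 0.488214
O = 0.262678 / √(0.343977 × 0.488214) = 0.262678 / 0.4097980 = 0.6410
O = 0.6410 > 0.4 → Yes.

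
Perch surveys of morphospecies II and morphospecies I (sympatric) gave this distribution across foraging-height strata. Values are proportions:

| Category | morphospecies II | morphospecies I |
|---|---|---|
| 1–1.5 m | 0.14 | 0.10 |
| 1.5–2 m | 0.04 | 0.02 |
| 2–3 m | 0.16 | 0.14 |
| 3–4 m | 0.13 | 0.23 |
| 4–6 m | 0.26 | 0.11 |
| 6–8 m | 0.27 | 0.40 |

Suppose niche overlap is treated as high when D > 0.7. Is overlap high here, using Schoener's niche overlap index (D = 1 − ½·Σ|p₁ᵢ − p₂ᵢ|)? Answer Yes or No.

Σ|p₁ᵢ − p₂ᵢ| = 0.04 + 0.02 + 0.02 + 0.10 + 0.15 + 0.13 = 0.46
D = 1 − ½ × 0.46 = 1 − 0.230 = 0.7700
D = 0.7700 > 0.7 → Yes.

Yes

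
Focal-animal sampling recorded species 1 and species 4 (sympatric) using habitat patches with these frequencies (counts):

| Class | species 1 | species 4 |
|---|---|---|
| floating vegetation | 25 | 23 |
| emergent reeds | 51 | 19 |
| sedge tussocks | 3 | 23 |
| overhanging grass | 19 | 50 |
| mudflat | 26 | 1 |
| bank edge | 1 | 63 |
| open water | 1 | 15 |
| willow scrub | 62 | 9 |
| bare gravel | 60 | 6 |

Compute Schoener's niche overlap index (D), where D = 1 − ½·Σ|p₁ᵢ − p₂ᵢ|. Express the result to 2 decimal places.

0.37

Proportions for species 1 (n=248): 25/248=0.1008, 51/248=0.2056, 3/248=0.0121, 19/248=0.0766, 26/248=0.1048, 1/248=0.0040, 1/248=0.0040, 62/248=0.2500, 60/248=0.2419
Proportions for species 4 (n=209): 23/209=0.1100, 19/209=0.0909, 23/209=0.1100, 50/209=0.2392, 1/209=0.0048, 63/209=0.3014, 15/209=0.0718, 9/209=0.0431, 6/209=0.0287
Σ|p₁ᵢ − p₂ᵢ| = 0.0092 + 0.1147 + 0.0979 + 0.1626 + 0.1000 + 0.2974 + 0.0678 + 0.2069 + 0.2132 = 1.2697
D = 1 − ½ × 1.2697 = 1 − 0.63485 = 0.36515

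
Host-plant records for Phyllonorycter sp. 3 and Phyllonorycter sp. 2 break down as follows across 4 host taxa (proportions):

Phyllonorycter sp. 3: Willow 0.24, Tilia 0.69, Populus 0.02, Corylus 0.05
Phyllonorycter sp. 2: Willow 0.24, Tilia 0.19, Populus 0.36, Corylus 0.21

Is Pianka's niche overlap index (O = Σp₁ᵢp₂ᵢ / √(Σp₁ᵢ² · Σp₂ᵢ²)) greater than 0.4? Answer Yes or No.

Yes

Σ p₁ᵢp₂ᵢ = 0.0576 + 0.1311 + 0.0072 + 0.0105 = 0.2064
Σp_1ᵢ² = 0.24² + 0.69² + 0.02² + 0.05² = 0.0576 + 0.4761 + 0.0004 + 0.0025 = 0.5366
Σp_2ᵢ² = 0.24² + 0.19² + 0.36² + 0.21² = 0.0576 + 0.0361 + 0.1296 + 0.0441 = 0.2674
O = 0.2064 / √(0.5366 × 0.2674) = 0.2064 / 0.37880 = 0.5449
O = 0.5449 > 0.4 → Yes.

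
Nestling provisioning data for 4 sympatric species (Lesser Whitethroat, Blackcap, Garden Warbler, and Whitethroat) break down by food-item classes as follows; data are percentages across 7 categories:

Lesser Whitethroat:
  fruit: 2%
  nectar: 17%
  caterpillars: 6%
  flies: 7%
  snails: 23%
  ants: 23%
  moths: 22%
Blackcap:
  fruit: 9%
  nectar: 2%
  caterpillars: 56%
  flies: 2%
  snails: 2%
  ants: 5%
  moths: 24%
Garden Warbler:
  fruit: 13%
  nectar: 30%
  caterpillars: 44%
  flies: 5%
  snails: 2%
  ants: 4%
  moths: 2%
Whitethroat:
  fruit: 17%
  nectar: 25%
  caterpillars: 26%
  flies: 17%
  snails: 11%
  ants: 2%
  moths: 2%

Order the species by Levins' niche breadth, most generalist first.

Convert percentages to proportions (divide by 100).
Σp_Lessᵢ² = 0.02² + 0.17² + 0.06² + 0.07² + 0.23² + 0.23² + 0.22² = 0.0004 + 0.0289 + 0.0036 + 0.0049 + 0.0529 + 0.0529 + 0.0484 = 0.1920
B_Less = 1 / 0.1920 = 5.2083
Σp_Blacᵢ² = 0.09² + 0.02² + 0.56² + 0.02² + 0.02² + 0.05² + 0.24² = 0.0081 + 0.0004 + 0.3136 + 0.0004 + 0.0004 + 0.0025 + 0.0576 = 0.3830
B_Blac = 1 / 0.3830 = 2.6110
Σp_Gardᵢ² = 0.13² + 0.30² + 0.44² + 0.05² + 0.02² + 0.04² + 0.02² = 0.0169 + 0.0900 + 0.1936 + 0.0025 + 0.0004 + 0.0016 + 0.0004 = 0.3054
B_Gard = 1 / 0.3054 = 3.2744
Σp_Whitᵢ² = 0.17² + 0.25² + 0.26² + 0.17² + 0.11² + 0.02² + 0.02² = 0.0289 + 0.0625 + 0.0676 + 0.0289 + 0.0121 + 0.0004 + 0.0004 = 0.2008
B_Whit = 1 / 0.2008 = 4.9801
Ranking by B (broadest → narrowest): Lesser Whitethroat (5.21) > Whitethroat (4.98) > Garden Warbler (3.27) > Blackcap (2.61)

Lesser Whitethroat > Whitethroat > Garden Warbler > Blackcap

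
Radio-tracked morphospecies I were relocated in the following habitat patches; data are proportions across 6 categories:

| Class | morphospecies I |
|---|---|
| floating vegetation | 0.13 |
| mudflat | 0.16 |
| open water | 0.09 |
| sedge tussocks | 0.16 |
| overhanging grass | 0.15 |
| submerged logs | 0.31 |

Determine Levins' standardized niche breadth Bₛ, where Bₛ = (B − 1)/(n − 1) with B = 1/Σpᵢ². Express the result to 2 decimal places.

Σpᵢ² = 0.13² + 0.16² + 0.09² + 0.16² + 0.15² + 0.31² = 0.0169 + 0.0256 + 0.0081 + 0.0256 + 0.0225 + 0.0961 = 0.1948
B = 1 / 0.1948 = 5.1335
Bₛ = (B − 1)/(n − 1) = (5.1335 − 1)/(6 − 1) = 4.1335/5 = 0.8267

0.83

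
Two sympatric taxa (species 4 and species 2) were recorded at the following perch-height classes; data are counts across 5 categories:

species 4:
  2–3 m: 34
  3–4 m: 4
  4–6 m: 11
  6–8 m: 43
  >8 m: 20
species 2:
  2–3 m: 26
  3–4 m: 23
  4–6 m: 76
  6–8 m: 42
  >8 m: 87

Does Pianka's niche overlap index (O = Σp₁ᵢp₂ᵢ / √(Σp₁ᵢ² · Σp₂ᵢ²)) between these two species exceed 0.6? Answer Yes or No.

Proportions for species 4 (n=112): 34/112=0.3036, 4/112=0.0357, 11/112=0.0982, 43/112=0.3839, 20/112=0.1786
Proportions for species 2 (n=254): 26/254=0.1024, 23/254=0.0906, 76/254=0.2992, 42/254=0.1654, 87/254=0.3425
Σ p₁ᵢp₂ᵢ = 0.031089 + 0.003234 + 0.029381 + 0.063497 + 0.061171 = 0.188372
Σp_1ᵢ² = 0.3036² + 0.0357² + 0.0982² + 0.3839² + 0.1786² = 0.092173 + 0.001274 + 0.009643 + 0.147379 + 0.031898 = 0.282367
Σp_2ᵢ² = 0.1024² + 0.0906² + 0.2992² + 0.1654² + 0.3425² = 0.010486 + 0.008208 + 0.089521 + 0.027357 + 0.117306 = 0.252878
O = 0.188372 / √(0.282367 × 0.252878) = 0.188372 / 0.2672160 = 0.7049
O = 0.7049 > 0.6 → Yes.

Yes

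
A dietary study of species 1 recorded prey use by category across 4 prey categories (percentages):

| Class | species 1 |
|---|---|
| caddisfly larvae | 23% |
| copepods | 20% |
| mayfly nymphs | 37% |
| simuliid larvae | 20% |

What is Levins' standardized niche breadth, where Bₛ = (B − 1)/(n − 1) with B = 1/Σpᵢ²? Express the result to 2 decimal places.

0.90

Convert percentages to proportions (divide by 100).
Σpᵢ² = 0.23² + 0.20² + 0.37² + 0.20² = 0.0529 + 0.0400 + 0.1369 + 0.0400 = 0.2698
B = 1 / 0.2698 = 3.7064
Bₛ = (B − 1)/(n − 1) = (3.7064 − 1)/(4 − 1) = 2.7064/3 = 0.9021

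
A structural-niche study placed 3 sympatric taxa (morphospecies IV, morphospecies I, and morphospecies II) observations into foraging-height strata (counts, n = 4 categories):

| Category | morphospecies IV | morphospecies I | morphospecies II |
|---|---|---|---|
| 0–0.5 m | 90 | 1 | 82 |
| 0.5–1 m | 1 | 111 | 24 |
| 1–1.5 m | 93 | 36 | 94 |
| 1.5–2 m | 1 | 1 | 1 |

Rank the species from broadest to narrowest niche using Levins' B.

morphospecies II > morphospecies IV > morphospecies I

Proportions for morphospecies IV (n=185): 90/185=0.4865, 1/185=0.0054, 93/185=0.5027, 1/185=0.0054
Proportions for morphospecies I (n=149): 1/149=0.0067, 111/149=0.7450, 36/149=0.2416, 1/149=0.0067
Proportions for morphospecies II (n=201): 82/201=0.4080, 24/201=0.1194, 94/201=0.4677, 1/201=0.0050
Σp_IVᵢ² = 0.4865² + 0.0054² + 0.5027² + 0.0054² = 0.236682 + 0.000029 + 0.252707 + 0.000029 = 0.489447
B_IV = 1 / 0.489447 = 2.0431
Σp_Iᵢ² = 0.0067² + 0.7450² + 0.2416² + 0.0067² = 0.000045 + 0.555025 + 0.058371 + 0.000045 = 0.613486
B_I = 1 / 0.613486 = 1.6300
Σp_IIᵢ² = 0.4080² + 0.1194² + 0.4677² + 0.0050² = 0.166464 + 0.014256 + 0.218743 + 0.000025 = 0.399488
B_II = 1 / 0.399488 = 2.5032
Ranking by B (broadest → narrowest): morphospecies II (2.50) > morphospecies IV (2.04) > morphospecies I (1.63)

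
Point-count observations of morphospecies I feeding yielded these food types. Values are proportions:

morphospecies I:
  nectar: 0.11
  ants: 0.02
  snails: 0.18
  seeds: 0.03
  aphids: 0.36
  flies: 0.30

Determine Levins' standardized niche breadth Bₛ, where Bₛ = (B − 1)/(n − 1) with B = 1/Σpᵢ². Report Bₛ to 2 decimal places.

0.55

Σpᵢ² = 0.11² + 0.02² + 0.18² + 0.03² + 0.36² + 0.30² = 0.0121 + 0.0004 + 0.0324 + 0.0009 + 0.1296 + 0.0900 = 0.2654
B = 1 / 0.2654 = 3.7679
Bₛ = (B − 1)/(n − 1) = (3.7679 − 1)/(6 − 1) = 2.7679/5 = 0.5536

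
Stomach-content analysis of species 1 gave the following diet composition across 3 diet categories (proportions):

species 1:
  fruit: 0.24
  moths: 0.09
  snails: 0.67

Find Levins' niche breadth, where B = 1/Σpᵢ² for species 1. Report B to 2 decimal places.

1.94

Σpᵢ² = 0.24² + 0.09² + 0.67² = 0.0576 + 0.0081 + 0.4489 = 0.5146
B = 1 / 0.5146 = 1.9433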